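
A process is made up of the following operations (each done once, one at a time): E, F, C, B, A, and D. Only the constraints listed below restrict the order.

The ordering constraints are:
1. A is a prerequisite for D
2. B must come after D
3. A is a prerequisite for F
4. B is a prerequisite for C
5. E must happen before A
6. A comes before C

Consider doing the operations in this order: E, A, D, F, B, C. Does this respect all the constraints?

Yes

Checking each listed constraint against this order: for instance, A is in position 2 and C in position 6, so that constraint holds — and the remaining constraints check out the same way.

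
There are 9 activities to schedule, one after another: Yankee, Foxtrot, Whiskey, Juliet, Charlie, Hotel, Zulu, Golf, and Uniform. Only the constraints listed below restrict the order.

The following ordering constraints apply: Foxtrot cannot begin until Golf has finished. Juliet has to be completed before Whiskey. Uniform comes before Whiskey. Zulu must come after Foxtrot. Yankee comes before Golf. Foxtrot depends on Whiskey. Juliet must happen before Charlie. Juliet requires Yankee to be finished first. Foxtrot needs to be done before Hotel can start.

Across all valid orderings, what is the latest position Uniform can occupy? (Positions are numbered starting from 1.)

5

Every activity that must follow Uniform has to come after it. Tracing all chains starting from Uniform, those activities are: Foxtrot, Whiskey, Hotel, Zulu — 4 in total.
With 4 mandatory successors out of 9 activities total, the latest slot for Uniform is 9−4 = 5, and it's reachable by doing all non-successors before Uniform.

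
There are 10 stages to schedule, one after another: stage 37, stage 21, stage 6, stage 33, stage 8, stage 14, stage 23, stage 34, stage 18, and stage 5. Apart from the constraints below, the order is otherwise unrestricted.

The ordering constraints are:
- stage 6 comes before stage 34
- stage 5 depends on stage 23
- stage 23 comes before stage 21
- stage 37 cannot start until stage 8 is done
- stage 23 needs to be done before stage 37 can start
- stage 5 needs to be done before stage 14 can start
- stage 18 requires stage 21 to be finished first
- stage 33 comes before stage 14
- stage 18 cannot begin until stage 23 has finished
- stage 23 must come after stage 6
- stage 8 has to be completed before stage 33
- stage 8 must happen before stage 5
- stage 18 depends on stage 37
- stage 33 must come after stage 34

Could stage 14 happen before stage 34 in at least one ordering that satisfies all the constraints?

The constraints give a chain stage 34 → stage 33 → stage 14, which forces stage 34 before stage 14.
So no valid ordering can have stage 14 before stage 34.

No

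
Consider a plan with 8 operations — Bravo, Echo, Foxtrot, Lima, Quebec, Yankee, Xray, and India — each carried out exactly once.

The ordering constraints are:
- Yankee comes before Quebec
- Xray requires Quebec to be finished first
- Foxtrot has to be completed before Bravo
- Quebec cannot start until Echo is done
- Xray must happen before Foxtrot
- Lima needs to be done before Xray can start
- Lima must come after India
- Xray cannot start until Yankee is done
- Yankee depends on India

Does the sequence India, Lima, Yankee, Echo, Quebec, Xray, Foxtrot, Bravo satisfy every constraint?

Yes

Every stated constraint is respected: Lima sits at position 2, ahead of Xray at position 6, and each of the other listed pairs likewise has the predecessor earlier in the sequence.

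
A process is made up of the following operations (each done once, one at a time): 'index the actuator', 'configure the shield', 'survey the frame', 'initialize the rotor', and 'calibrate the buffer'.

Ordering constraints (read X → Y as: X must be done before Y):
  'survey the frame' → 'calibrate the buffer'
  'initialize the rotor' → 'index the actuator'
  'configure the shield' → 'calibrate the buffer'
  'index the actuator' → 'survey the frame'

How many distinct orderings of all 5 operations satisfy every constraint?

4

The operations with no prerequisites are 'configure the shield', 'initialize the rotor'; any of them can be placed first.
Enumerating by repeatedly choosing an available operation (one whose prerequisites are all placed) gives 4 distinct complete orderings.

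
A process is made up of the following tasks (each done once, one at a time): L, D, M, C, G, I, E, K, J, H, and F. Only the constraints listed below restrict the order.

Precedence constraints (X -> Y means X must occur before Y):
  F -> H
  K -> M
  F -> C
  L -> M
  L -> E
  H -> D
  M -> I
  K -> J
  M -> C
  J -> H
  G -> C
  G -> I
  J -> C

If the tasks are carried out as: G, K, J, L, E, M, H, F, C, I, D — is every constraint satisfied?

Here F comes after H.
That contradicts the constraint that F must precede H.

No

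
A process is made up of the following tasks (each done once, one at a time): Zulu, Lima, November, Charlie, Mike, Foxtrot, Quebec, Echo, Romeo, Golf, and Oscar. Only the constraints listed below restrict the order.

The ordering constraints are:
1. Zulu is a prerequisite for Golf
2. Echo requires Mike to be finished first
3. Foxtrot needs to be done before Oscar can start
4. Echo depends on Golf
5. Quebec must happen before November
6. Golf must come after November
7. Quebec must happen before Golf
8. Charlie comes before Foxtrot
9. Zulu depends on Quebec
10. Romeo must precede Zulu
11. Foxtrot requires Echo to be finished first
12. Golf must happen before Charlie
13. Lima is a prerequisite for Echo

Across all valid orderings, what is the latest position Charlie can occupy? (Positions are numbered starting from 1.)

9

Every task that must follow Charlie has to come after it. Tracing all chains starting from Charlie, those tasks are: Foxtrot, Oscar — 2 in total.
So at least 2 tasks follow Charlie, putting Charlie no later than position 9. That position is achievable by scheduling everything else first.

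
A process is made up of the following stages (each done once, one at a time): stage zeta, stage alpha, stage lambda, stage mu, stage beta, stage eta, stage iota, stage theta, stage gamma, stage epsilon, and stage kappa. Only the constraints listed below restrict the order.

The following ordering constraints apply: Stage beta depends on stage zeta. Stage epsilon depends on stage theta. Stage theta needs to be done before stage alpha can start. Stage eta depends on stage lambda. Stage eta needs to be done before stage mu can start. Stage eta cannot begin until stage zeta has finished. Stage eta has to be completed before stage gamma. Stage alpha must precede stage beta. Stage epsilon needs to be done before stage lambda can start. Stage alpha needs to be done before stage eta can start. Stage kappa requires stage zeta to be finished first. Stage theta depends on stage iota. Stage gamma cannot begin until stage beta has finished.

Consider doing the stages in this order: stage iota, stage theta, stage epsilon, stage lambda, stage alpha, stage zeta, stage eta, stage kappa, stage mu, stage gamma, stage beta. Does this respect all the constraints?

No

Here stage beta comes after stage gamma.
That contradicts the constraint that stage beta must precede stage gamma.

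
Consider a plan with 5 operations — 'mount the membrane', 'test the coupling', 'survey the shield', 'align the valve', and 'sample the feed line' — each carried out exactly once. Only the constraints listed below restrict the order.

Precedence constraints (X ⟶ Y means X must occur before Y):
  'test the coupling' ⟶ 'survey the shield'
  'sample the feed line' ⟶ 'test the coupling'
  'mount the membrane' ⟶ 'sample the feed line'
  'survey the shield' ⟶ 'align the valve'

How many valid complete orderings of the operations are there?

1

'mount the membrane' is the only operation with nothing required before it, so every ordering starts there.
Every operation is then forced in turn, so only 1 complete ordering is consistent with the constraints.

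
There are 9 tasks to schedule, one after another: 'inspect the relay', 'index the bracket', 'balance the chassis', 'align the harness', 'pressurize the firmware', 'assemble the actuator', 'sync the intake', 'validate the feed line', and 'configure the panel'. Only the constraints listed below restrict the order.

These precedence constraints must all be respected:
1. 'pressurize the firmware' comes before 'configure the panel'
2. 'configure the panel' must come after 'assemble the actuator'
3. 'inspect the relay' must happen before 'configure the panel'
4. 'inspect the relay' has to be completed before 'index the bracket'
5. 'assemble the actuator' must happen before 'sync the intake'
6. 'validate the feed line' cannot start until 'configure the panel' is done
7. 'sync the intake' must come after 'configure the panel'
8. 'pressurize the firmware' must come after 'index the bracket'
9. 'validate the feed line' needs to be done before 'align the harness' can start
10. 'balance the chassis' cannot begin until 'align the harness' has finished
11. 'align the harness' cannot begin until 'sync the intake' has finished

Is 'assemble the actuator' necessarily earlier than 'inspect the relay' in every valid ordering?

No

No chain of constraints connects 'assemble the actuator' to 'inspect the relay' in either direction.
So 'assemble the actuator' can come before 'inspect the relay' or after — it is not forced.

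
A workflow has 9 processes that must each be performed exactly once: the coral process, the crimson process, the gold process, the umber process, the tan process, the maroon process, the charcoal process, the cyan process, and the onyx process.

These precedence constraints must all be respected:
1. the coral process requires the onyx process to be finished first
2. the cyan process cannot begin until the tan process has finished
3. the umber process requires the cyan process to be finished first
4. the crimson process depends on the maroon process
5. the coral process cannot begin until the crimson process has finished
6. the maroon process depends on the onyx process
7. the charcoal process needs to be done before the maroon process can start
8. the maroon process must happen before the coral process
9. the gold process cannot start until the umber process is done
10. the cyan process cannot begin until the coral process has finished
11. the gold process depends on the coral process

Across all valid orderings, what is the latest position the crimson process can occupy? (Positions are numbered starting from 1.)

5

Following every chain forward from the crimson process, the processes that must come later are the coral process, the gold process, the umber process, the cyan process — 4 of them.
With 4 mandatory successors out of 9 processes total, the latest slot for the crimson process is 9−4 = 5, and it's reachable by doing all non-successors before the crimson process.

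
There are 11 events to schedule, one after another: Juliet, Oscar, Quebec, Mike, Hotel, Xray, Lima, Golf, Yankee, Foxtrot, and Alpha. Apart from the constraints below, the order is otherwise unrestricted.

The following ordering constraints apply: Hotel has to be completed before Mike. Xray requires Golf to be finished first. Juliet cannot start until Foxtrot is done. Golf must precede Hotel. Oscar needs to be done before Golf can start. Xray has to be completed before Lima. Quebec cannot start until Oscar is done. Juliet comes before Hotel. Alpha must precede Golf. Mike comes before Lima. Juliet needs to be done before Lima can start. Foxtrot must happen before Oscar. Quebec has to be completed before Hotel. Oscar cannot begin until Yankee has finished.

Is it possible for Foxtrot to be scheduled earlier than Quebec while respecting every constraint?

Yes

Foxtrot is actually forced before Quebec by the constraints, so certainly some valid ordering has Foxtrot first.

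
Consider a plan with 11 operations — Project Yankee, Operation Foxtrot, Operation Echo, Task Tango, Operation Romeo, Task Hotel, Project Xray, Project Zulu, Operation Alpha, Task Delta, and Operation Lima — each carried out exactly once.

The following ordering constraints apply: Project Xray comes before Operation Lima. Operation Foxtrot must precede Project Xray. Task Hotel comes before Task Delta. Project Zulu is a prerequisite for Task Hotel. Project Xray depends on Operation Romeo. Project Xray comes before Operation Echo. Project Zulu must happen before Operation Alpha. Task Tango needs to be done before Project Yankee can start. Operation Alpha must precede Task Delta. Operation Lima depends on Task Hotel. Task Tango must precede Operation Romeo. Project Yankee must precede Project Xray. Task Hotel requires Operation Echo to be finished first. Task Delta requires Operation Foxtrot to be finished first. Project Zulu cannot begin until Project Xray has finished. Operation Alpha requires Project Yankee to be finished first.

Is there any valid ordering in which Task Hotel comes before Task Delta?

Task Hotel is actually forced before Task Delta by the constraints, so certainly some valid ordering has Task Hotel first.

Yes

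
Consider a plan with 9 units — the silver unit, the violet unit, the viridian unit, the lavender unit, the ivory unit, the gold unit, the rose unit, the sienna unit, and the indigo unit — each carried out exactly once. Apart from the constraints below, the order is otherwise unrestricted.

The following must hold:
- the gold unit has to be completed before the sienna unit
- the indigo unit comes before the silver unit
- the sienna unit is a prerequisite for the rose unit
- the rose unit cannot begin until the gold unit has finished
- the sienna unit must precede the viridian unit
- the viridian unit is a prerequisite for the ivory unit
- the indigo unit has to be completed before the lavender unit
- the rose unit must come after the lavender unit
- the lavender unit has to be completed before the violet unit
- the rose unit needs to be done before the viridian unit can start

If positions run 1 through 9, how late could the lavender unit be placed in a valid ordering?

5

Following every chain forward from the lavender unit, the units that must come later are the violet unit, the viridian unit, the ivory unit, the rose unit — 4 of them.
With 4 mandatory successors out of 9 units total, the latest slot for the lavender unit is 9−4 = 5, and it's reachable by doing all non-successors before the lavender unit.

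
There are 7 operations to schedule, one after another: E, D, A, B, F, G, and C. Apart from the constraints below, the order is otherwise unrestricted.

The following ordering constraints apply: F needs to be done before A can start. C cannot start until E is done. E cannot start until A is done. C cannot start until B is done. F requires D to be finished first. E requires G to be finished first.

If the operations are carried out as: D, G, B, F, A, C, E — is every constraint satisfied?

Here E comes after C.
But one of the constraints requires E before C, so this ordering violates it.

No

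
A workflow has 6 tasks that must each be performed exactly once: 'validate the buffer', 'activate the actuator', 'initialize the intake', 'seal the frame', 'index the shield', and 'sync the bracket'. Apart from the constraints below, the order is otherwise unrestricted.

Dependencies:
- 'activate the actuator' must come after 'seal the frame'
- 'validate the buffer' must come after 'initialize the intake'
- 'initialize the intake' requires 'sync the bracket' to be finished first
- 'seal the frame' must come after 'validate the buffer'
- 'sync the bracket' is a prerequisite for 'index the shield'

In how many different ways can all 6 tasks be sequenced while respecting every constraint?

5

'sync the bracket' is the only task with nothing required before it, so every ordering starts there.
Systematically extending each partial ordering one task at a time and counting, there are 5 complete orderings.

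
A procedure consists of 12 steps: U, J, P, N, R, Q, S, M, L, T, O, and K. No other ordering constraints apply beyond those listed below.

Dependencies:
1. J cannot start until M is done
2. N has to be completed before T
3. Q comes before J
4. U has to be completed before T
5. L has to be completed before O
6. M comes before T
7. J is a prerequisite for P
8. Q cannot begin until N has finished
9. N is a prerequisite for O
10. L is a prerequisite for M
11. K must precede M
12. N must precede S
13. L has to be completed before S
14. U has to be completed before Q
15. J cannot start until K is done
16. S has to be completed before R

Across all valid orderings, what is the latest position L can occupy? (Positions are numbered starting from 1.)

5

Every step that must follow L has to come after it. Tracing all chains starting from L, those steps are: J, P, R, S, M, T, O — 7 in total.
With 7 mandatory successors out of 12 steps total, the latest slot for L is 12−7 = 5, and it's reachable by doing all non-successors before L.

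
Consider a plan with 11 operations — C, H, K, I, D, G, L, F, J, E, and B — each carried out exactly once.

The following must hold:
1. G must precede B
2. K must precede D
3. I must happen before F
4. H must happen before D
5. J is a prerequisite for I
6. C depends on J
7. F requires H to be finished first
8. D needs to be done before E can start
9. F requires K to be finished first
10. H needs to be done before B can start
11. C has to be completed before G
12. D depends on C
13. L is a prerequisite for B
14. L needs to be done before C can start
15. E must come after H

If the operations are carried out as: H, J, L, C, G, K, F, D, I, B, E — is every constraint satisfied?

Here I comes after F.
That contradicts the constraint that I must precede F.

No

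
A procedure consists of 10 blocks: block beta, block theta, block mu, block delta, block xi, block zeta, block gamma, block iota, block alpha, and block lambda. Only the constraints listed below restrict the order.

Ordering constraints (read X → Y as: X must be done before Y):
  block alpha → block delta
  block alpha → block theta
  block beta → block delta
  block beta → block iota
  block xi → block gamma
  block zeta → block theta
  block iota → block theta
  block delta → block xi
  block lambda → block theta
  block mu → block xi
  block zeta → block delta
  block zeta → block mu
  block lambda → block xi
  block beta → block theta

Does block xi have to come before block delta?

No

In fact the dependencies run the other way: block delta → block xi.
So block xi does not have to come before block delta — it cannot.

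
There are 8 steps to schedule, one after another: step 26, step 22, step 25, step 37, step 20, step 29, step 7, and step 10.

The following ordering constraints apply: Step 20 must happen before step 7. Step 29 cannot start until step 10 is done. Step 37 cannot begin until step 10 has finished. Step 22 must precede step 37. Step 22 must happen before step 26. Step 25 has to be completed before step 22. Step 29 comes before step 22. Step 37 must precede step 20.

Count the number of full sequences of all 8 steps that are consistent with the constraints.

12

2 steps have no prerequisites (step 25, step 10), so any of them could come first.
Enumerating by repeatedly choosing an available step (one whose prerequisites are all placed) gives 12 distinct complete orderings.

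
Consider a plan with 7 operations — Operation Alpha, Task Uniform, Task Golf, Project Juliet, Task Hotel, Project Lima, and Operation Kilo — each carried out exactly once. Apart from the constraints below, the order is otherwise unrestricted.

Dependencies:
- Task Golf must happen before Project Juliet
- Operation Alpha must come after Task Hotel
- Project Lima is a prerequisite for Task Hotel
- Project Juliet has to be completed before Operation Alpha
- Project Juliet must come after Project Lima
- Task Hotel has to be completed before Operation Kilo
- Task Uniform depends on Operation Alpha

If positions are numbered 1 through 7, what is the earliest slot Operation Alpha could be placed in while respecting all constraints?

5

The operations that are forced before Operation Alpha, directly or transitively, are Task Golf, Project Juliet, Task Hotel, Project Lima. That's 4 operations.
With 4 mandatory predecessors, the earliest Operation Alpha can sit is position 4+1 = 5, and placing just those 4 first achieves it.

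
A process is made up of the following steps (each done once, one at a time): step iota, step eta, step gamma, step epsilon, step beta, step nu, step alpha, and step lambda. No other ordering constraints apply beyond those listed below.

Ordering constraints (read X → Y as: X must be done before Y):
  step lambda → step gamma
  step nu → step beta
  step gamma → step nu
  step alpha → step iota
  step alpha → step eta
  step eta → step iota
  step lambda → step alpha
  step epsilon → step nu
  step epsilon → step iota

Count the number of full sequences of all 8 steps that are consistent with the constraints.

85

2 steps have no prerequisites (step epsilon, step lambda), so any of them could come first.
Counting all ways to extend the partial order to a total order gives 85.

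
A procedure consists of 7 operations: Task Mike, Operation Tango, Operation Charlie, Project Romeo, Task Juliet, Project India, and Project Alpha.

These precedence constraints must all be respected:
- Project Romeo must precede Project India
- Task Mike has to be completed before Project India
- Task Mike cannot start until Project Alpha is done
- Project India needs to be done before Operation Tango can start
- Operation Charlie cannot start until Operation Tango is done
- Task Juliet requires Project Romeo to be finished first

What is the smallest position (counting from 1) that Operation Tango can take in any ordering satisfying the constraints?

Working backwards through the constraints from Operation Tango, its full set of required predecessors is Task Mike, Project Romeo, Project India, Project Alpha — 4 of them.
So at minimum 4 operations come before Operation Tango, putting Operation Tango no earlier than position 5. That position is achievable by scheduling exactly those predecessors first.

5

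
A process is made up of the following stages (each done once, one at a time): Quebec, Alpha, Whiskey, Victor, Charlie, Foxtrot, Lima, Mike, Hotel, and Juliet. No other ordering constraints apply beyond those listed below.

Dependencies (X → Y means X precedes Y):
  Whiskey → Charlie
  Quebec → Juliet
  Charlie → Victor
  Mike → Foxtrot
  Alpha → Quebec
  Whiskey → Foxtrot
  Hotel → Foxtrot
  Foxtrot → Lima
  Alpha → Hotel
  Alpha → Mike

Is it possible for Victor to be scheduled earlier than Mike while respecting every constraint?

Yes

No chain of constraints runs from Mike to Victor, so Mike is not required to come first.
So a valid ordering placing Victor earlier than Mike exists.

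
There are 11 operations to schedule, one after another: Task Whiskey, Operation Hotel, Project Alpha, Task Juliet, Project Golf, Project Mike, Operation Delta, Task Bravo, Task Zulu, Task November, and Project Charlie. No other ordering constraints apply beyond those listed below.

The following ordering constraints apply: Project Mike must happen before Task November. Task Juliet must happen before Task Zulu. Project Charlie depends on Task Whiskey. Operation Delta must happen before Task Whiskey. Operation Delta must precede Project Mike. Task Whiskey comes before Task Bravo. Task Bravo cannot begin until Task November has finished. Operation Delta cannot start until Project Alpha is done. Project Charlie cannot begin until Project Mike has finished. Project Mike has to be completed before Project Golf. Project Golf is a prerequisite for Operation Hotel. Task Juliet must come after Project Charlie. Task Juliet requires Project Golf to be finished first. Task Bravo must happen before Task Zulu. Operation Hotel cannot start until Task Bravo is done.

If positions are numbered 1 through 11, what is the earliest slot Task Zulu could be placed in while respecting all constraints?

Working backwards through the constraints from Task Zulu, its full set of required predecessors is Task Whiskey, Project Alpha, Task Juliet, Project Golf, Project Mike, Operation Delta, Task Bravo, Task November, Project Charlie — 9 of them.
So at minimum 9 operations come before Task Zulu, putting Task Zulu no earlier than position 10. That position is achievable by scheduling exactly those predecessors first.

10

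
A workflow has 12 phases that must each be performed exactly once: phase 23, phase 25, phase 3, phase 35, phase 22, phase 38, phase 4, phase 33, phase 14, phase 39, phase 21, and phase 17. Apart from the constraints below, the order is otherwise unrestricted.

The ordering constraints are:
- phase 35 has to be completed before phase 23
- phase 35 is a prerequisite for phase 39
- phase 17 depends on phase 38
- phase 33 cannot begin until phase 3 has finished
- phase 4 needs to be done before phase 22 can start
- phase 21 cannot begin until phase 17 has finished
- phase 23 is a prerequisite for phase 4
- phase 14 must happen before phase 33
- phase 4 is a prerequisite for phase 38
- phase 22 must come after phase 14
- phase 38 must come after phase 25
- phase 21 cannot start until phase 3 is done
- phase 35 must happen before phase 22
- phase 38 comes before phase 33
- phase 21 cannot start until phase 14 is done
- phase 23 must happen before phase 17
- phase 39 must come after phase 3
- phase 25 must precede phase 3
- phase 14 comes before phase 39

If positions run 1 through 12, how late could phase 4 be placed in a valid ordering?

Every phase that must follow phase 4 has to come after it. Tracing all chains starting from phase 4, those phases are: phase 22, phase 38, phase 33, phase 21, phase 17 — 5 in total.
So at least 5 phases follow phase 4, putting phase 4 no later than position 7. That position is achievable by scheduling everything else first.

7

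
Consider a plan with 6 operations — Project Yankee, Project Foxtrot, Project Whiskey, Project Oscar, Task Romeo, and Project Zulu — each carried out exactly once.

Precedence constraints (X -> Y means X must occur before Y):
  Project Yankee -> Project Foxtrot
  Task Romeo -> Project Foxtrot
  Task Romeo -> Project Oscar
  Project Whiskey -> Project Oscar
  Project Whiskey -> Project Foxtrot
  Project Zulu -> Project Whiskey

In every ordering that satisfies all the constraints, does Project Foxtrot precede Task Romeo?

The constraints actually force Task Romeo before Project Foxtrot (via Task Romeo → Project Foxtrot), not the other way around.
So Project Foxtrot never precedes Task Romeo.

No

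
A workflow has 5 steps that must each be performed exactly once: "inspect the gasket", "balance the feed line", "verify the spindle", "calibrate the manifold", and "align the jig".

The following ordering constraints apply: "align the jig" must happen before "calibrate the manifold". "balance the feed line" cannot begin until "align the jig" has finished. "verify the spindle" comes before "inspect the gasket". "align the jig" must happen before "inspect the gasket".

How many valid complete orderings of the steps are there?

2 steps have no prerequisites ("verify the spindle", "align the jig"), so any of them could come first.
Systematically extending each partial ordering one step at a time and counting, there are 18 complete orderings.

18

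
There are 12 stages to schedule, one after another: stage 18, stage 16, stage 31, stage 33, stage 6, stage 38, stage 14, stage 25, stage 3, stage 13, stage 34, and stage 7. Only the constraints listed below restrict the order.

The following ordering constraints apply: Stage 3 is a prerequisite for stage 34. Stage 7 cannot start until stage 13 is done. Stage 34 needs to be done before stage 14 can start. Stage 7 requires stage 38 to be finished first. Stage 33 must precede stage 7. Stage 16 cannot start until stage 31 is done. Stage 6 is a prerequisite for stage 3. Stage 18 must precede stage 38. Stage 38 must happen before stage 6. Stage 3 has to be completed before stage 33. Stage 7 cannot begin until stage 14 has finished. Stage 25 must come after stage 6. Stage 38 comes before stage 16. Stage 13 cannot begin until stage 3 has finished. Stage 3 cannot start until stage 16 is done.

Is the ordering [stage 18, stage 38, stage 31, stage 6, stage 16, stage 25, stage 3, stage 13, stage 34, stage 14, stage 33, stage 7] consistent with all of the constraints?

Yes

Checking each listed constraint against this order: for instance, stage 38 is in position 2 and stage 7 in position 12, so that constraint holds — and the remaining constraints check out the same way.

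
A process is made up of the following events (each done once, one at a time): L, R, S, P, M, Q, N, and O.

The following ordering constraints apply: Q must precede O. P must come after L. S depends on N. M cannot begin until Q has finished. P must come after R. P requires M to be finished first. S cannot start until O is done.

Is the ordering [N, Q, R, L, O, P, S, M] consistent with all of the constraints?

No

The sequence places P ahead of M.
Since M is required before P, the ordering is invalid.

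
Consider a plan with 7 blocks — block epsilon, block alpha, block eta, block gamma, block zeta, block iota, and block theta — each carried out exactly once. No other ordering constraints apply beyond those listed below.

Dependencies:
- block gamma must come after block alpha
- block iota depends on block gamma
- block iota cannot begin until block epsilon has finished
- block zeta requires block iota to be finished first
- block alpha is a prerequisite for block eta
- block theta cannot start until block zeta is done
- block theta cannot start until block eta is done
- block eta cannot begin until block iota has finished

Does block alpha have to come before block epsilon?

Nothing in the constraints links block alpha and block epsilon; they are unordered relative to each other.
So block alpha can come before block epsilon or after — it is not forced.

No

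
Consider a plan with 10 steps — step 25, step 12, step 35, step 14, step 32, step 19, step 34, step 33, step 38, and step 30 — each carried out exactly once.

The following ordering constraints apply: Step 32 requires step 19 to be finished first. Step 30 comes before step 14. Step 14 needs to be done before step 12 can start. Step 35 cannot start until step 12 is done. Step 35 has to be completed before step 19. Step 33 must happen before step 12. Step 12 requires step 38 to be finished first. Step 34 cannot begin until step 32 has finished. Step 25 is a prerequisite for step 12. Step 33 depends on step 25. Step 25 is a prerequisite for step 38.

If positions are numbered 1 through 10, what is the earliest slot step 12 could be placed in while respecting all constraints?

6

The steps that are forced before step 12, directly or transitively, are step 25, step 14, step 33, step 38, step 30. That's 5 steps.
With 5 mandatory predecessors, the earliest step 12 can sit is position 5+1 = 6, and placing just those 5 first achieves it.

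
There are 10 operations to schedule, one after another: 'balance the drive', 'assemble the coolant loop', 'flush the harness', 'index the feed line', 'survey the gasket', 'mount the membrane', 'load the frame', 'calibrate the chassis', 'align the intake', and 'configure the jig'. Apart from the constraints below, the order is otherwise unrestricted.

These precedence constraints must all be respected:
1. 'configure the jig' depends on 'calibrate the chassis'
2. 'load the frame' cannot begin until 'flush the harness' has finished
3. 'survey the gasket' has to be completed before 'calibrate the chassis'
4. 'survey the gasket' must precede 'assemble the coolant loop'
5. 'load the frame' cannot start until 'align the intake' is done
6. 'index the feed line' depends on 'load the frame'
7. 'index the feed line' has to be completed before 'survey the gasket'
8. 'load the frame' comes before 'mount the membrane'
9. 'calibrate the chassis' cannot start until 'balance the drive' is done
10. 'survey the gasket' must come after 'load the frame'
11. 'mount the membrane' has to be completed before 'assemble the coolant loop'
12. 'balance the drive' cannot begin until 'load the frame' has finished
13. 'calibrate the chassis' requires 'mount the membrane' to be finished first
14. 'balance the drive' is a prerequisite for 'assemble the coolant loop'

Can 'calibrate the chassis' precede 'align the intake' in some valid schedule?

No

The constraints give a chain 'align the intake' → 'load the frame' → 'balance the drive' → 'calibrate the chassis', which forces 'align the intake' before 'calibrate the chassis'.
Hence 'calibrate the chassis' can never be scheduled before 'align the intake'.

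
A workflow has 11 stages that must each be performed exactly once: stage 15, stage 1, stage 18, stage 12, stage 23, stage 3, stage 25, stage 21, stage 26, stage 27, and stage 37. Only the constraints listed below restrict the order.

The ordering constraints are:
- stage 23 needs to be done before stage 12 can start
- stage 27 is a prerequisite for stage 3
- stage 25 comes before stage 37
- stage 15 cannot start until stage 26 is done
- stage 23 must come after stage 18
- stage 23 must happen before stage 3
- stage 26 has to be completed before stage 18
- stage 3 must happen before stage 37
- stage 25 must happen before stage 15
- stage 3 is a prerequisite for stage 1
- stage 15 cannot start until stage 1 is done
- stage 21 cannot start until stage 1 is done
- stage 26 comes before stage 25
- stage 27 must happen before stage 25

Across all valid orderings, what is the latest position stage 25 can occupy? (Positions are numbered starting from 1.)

9

The stages that are forced after stage 25, directly or by a chain of constraints, are stage 15, stage 37. That's 2 stages.
With 2 mandatory successors out of 11 stages total, the latest slot for stage 25 is 11−2 = 9, and it's reachable by doing all non-successors before stage 25.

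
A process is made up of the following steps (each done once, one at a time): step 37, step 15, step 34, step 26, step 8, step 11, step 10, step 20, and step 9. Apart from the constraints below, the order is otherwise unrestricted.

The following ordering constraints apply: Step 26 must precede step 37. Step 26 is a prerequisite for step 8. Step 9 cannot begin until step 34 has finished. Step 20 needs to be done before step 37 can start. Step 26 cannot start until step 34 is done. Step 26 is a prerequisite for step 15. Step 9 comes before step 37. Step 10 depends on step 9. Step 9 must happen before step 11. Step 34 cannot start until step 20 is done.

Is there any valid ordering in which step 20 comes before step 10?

Yes

Step 20 is actually forced before step 10 by the constraints, so certainly some valid ordering has step 20 first.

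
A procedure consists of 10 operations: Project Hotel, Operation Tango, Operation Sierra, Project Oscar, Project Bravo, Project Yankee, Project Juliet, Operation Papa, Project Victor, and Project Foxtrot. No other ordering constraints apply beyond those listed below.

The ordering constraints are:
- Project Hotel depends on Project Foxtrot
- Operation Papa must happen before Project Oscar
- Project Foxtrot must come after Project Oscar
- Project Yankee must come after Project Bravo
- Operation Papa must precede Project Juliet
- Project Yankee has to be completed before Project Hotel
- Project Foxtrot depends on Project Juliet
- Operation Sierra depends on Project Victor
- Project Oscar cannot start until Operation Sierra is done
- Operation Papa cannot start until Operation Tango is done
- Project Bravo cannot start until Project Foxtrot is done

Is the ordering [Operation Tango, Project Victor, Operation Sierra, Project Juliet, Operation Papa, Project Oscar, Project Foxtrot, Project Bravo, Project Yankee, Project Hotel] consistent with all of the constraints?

In the proposed order, Project Juliet appears before Operation Papa.
Since Operation Papa is required before Project Juliet, the ordering is invalid.

No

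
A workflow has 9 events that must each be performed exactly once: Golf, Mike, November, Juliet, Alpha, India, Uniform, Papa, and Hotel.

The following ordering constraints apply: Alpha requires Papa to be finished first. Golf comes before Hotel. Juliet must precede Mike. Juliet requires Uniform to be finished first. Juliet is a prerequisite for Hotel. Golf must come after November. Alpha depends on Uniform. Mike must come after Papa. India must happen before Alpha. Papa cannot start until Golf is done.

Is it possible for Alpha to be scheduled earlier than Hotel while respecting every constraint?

No chain of constraints runs from Hotel to Alpha, so Hotel is not required to come first.
So a valid ordering placing Alpha earlier than Hotel exists.

Yes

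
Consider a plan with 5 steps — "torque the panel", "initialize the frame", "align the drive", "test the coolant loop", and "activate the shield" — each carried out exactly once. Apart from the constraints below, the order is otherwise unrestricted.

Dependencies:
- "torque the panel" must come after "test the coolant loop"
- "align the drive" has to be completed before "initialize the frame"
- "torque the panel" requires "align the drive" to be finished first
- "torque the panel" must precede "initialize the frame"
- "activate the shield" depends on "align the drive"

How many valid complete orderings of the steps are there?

7

2 steps have no prerequisites ("align the drive", "test the coolant loop"), so any of them could come first.
Enumerating by repeatedly choosing an available step (one whose prerequisites are all placed) gives 7 distinct complete orderings.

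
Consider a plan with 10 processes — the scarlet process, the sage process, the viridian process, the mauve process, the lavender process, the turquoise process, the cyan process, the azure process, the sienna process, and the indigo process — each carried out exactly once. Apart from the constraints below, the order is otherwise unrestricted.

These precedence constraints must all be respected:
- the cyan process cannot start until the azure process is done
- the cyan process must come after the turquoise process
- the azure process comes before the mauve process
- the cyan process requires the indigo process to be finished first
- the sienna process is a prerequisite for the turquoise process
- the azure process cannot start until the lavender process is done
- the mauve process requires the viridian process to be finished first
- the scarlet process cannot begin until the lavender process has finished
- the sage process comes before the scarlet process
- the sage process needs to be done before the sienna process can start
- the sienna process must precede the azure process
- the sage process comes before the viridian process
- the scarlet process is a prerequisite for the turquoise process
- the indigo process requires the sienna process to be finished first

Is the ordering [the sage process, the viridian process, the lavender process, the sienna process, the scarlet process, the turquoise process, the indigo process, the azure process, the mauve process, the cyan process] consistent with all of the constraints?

Checking each listed constraint against this order: for instance, the viridian process is in position 2 and the mauve process in position 9, so that constraint holds — and the remaining constraints check out the same way.

Yes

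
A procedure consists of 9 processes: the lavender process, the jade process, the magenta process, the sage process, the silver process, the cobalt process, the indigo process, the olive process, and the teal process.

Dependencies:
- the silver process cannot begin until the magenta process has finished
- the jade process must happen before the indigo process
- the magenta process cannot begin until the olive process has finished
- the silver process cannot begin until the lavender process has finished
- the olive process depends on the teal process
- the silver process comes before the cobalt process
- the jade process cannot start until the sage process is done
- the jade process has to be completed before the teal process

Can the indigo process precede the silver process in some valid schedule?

Yes

No chain of constraints runs from the silver process to the indigo process, so the silver process is not required to come first.
That means at least one valid schedule has the indigo process before the silver process.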